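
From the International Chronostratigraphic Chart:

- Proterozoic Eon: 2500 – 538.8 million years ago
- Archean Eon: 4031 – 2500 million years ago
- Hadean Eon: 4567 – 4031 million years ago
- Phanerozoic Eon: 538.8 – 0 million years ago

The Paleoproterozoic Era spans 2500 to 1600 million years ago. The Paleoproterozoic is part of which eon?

The Paleoproterozoic (2500–1600 Ma) lies entirely within 2500–538.8 Ma, the Proterozoic Eon.

Proterozoic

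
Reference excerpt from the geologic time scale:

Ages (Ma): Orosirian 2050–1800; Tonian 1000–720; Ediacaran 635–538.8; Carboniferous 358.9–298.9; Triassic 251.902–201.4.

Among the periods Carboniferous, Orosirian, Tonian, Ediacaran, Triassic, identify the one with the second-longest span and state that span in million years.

Durations: Carboniferous 60; Orosirian 250; Tonian 280; Ediacaran 96.2; Triassic 50.502 Myr.
Sorted longest-first: Tonian (280), Orosirian (250), Ediacaran (96.2), Carboniferous (60), Triassic (50.502).
The second longest is Orosirian at 250 Myr.

Orosirian, 250 million years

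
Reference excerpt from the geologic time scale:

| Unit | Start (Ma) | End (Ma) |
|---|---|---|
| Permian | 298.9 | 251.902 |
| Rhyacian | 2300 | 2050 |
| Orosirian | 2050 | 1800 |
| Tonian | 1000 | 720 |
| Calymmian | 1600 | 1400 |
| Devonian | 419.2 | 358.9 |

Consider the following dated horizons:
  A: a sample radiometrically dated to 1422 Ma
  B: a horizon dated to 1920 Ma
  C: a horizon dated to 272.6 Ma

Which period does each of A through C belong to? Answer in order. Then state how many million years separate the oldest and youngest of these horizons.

Match each age against the start–end ranges in the excerpt: A = 1422 Ma → Calymmian (1600–1400); B = 1920 Ma → Orosirian (2050–1800); C = 272.6 Ma → Permian (298.9–251.902).
The largest age is 1920 Ma and the smallest is 272.6 Ma; their difference is 1647.4 Myr.

A — Calymmian; B — Orosirian; C — Permian; span 1647.4 million years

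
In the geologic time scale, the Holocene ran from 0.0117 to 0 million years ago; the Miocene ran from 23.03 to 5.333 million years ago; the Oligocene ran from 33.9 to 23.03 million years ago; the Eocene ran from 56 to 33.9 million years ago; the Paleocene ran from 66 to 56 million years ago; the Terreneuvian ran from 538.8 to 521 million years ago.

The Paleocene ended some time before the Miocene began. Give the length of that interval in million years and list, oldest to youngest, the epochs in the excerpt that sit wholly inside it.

32.97 million years; Eocene, Oligocene

The Paleocene closes at 56 Ma and the Miocene opens at 23.03 Ma, so the interval is 56 − 23.03 = 32.97 Myr.
An epoch fits inside if it starts at or after 56 Ma and ends at or before 23.03 Ma; oldest first that gives Eocene, Oligocene.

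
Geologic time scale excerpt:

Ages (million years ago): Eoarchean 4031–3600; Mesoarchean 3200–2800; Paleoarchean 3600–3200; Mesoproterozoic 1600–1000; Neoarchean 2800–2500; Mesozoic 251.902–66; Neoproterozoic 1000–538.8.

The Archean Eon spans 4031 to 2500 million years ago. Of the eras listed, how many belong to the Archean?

Eras inside 4031–2500 Ma: Eoarchean, Paleoarchean, Mesoarchean, Neoarchean — 4 in total.

4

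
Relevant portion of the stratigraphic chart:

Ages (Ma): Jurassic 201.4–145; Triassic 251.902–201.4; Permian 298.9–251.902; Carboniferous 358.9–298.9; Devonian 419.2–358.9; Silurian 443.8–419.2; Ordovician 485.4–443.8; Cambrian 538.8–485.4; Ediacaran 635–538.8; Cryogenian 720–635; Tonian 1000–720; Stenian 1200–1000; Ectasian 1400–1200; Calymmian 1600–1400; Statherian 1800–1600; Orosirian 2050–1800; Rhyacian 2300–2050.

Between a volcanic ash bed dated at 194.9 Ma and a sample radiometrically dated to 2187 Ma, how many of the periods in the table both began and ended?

The older date is 2187 Ma and the younger is 194.9 Ma.
Periods with start < 2187 and end > 194.9 Ma: Orosirian (2050–1800), Statherian (1800–1600), Calymmian (1600–1400), Ectasian (1400–1200), Stenian (1200–1000), Tonian (1000–720), Cryogenian (720–635), Ediacaran (635–538.8), Cambrian (538.8–485.4), Ordovician (485.4–443.8), Silurian (443.8–419.2), Devonian (419.2–358.9), Carboniferous (358.9–298.9), Permian (298.9–251.902), Triassic (251.902–201.4).
That is 15 complete periods.

15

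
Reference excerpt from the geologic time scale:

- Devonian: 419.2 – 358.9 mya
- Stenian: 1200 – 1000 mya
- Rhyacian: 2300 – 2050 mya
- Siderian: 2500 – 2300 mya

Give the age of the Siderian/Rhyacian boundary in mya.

2300 mya

The Siderian ends and the Rhyacian begins at 2300 mya.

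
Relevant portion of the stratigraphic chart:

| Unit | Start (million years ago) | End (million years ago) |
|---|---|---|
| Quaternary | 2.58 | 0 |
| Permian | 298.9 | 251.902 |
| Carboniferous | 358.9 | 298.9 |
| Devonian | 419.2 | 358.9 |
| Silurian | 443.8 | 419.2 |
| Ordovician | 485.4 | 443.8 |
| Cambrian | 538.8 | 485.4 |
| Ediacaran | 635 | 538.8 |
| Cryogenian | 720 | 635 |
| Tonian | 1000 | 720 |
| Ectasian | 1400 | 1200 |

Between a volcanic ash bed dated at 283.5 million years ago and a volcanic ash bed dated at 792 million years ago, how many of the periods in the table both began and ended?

7

The older date is 792 Ma and the younger is 283.5 Ma.
Periods with start < 792 and end > 283.5 Ma: Cryogenian (720–635), Ediacaran (635–538.8), Cambrian (538.8–485.4), Ordovician (485.4–443.8), Silurian (443.8–419.2), Devonian (419.2–358.9), Carboniferous (358.9–298.9).
That is 7 complete periods.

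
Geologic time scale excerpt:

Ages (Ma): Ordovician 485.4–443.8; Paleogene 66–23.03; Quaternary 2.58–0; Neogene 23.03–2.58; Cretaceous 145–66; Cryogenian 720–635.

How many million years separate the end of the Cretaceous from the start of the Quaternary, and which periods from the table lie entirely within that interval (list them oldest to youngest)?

End of Cretaceous = 66 Ma; start of Quaternary = 2.58 Ma.
Gap = 66 − 2.58 = 63.42 Myr.
Periods wholly inside 66–2.58 Ma: Paleogene (66–23.03), Neogene (23.03–2.58).

63.42 million years; Paleogene, Neogene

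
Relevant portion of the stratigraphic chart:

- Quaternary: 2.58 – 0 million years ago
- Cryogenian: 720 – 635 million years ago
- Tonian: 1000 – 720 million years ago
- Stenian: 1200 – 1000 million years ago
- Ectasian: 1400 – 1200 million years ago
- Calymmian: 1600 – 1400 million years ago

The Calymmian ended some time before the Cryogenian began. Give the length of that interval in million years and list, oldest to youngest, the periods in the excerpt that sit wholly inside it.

The Calymmian closes at 1400 Ma and the Cryogenian opens at 720 Ma, so the interval is 1400 − 720 = 680 Myr.
A period fits inside if it starts at or after 1400 Ma and ends at or before 720 Ma; oldest first that gives Ectasian, Stenian, Tonian.

680 million years; Ectasian, Stenian, Tonian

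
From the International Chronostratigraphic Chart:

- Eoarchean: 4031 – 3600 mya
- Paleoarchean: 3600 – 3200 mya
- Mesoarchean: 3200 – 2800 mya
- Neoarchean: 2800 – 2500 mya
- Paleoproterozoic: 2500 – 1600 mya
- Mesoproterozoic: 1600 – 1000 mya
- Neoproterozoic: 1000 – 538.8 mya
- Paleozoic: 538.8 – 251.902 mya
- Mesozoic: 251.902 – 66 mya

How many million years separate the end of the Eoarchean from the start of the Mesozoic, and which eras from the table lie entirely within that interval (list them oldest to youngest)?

3348.098 million years; Paleoarchean, Mesoarchean, Neoarchean, Paleoproterozoic, Mesoproterozoic, Neoproterozoic, Paleozoic

The Eoarchean closes at 3600 Ma and the Mesozoic opens at 251.902 Ma, so the interval is 3600 − 251.902 = 3348.098 Myr.
An era fits inside if it starts at or after 3600 Ma and ends at or before 251.902 Ma; oldest first that gives Paleoarchean, Mesoarchean, Neoarchean, Paleoproterozoic, Mesoproterozoic, Neoproterozoic, Paleozoic.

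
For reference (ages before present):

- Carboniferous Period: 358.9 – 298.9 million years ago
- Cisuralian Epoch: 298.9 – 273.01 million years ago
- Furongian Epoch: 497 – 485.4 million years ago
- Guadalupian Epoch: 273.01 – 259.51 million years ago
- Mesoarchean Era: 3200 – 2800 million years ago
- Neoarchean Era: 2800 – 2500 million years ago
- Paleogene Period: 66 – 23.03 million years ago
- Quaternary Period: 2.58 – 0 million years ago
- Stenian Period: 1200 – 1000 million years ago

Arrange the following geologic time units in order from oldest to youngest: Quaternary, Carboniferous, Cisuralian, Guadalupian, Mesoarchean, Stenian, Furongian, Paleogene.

The oldest of these is Mesoarchean (starts 3200 Ma) and the youngest is Quaternary (ends 0 Ma).
In between, by decreasing start age: Stenian (1200), Furongian (497), Carboniferous (358.9), Cisuralian (298.9), Guadalupian (273.01), Paleogene (66).

Mesoarchean, Stenian, Furongian, Carboniferous, Cisuralian, Guadalupian, Paleogene, Quaternary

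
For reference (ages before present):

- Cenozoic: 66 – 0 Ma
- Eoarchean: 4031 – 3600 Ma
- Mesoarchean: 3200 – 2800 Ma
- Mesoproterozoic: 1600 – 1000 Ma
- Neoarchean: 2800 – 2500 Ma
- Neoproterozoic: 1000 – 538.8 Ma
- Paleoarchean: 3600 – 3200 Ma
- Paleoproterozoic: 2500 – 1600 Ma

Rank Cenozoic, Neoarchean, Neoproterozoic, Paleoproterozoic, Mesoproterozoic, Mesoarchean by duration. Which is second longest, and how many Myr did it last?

Durations: Cenozoic 66; Neoarchean 300; Neoproterozoic 461.2; Paleoproterozoic 900; Mesoproterozoic 600; Mesoarchean 400 Myr.
Sorted longest-first: Paleoproterozoic (900), Mesoproterozoic (600), Neoproterozoic (461.2), Mesoarchean (400), Neoarchean (300), Cenozoic (66).
The second longest is Mesoproterozoic at 600 Myr.

Mesoproterozoic, 600 million years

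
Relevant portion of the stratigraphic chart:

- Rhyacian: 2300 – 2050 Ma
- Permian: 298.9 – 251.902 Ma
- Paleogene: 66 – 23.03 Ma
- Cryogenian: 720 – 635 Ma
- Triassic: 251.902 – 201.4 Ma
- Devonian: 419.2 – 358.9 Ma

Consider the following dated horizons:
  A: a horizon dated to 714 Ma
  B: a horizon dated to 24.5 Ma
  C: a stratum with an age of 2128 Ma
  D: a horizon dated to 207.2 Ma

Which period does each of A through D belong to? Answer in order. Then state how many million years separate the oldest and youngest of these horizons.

Match each age against the start–end ranges in the excerpt: A = 714 Ma → Cryogenian (720–635); B = 24.5 Ma → Paleogene (66–23.03); C = 2128 Ma → Rhyacian (2300–2050); D = 207.2 Ma → Triassic (251.902–201.4).
The largest age is 2128 Ma and the smallest is 24.5 Ma; their difference is 2103.5 Myr.

A — Cryogenian; B — Paleogene; C — Rhyacian; D — Triassic; span 2103.5 million years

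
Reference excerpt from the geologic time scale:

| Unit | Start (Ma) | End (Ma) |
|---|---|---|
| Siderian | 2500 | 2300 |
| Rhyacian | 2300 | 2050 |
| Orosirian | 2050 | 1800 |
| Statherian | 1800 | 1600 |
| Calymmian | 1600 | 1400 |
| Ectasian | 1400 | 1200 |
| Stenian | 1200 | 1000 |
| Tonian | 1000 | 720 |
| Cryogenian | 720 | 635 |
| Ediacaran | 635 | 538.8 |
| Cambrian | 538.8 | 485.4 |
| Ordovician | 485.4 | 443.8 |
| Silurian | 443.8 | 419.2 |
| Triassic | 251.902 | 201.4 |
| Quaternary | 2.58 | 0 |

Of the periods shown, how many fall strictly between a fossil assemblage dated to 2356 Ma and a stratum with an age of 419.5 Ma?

The older date is 2356 Ma and the younger is 419.5 Ma.
Periods with start < 2356 and end > 419.5 Ma: Rhyacian (2300–2050), Orosirian (2050–1800), Statherian (1800–1600), Calymmian (1600–1400), Ectasian (1400–1200), Stenian (1200–1000), Tonian (1000–720), Cryogenian (720–635), Ediacaran (635–538.8), Cambrian (538.8–485.4), Ordovician (485.4–443.8).
That is 11 complete periods.

11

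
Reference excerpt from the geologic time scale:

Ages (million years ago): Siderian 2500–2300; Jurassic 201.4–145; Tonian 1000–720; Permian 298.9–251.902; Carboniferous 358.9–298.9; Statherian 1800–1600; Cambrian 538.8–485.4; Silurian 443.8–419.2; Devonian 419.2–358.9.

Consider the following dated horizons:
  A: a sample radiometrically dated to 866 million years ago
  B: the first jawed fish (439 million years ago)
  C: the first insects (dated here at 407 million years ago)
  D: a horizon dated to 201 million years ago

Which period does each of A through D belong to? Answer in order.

A — Tonian; B — Silurian; C — Devonian; D — Jurassic

Match each age against the start–end ranges in the excerpt: A = 866 Ma → Tonian (1000–720); B = 439 Ma → Silurian (443.8–419.2); C = 407 Ma → Devonian (419.2–358.9); D = 201 Ma → Jurassic (201.4–145).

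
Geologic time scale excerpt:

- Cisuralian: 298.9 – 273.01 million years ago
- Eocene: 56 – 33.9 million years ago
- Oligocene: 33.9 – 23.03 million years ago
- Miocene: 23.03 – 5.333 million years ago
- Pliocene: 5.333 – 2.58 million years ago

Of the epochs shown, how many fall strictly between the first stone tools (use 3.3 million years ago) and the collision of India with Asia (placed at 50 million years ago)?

2

50 Ma sits inside the Eocene (56–33.9) and 3.3 Ma inside the Pliocene (5.333–2.58); neither of those is wholly between the two dates.
The listed epochs lying completely between them are Oligocene, Miocene — 2 in all.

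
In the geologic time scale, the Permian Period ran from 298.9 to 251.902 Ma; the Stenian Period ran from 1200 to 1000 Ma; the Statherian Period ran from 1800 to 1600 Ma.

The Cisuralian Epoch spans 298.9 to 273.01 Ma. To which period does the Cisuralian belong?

The Cisuralian (298.9–273.01 Ma) lies entirely within 298.9–251.902 Ma, the Permian Period.

Permian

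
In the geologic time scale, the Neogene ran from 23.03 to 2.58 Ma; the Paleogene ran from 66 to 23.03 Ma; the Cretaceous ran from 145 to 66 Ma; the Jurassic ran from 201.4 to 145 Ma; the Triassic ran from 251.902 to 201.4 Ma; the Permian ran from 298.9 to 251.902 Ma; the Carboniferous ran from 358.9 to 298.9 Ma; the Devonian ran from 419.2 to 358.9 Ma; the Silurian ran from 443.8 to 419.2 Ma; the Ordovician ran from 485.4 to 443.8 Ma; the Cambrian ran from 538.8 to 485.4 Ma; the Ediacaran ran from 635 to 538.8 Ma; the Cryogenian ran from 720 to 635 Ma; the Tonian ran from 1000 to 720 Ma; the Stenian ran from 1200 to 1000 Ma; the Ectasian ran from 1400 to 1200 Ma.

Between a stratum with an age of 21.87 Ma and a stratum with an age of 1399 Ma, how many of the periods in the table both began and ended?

14

The older date is 1399 Ma and the younger is 21.87 Ma.
Periods with start < 1399 and end > 21.87 Ma: Stenian (1200–1000), Tonian (1000–720), Cryogenian (720–635), Ediacaran (635–538.8), Cambrian (538.8–485.4), Ordovician (485.4–443.8), Silurian (443.8–419.2), Devonian (419.2–358.9), Carboniferous (358.9–298.9), Permian (298.9–251.902), Triassic (251.902–201.4), Jurassic (201.4–145), Cretaceous (145–66), Paleogene (66–23.03).
That is 14 complete periods.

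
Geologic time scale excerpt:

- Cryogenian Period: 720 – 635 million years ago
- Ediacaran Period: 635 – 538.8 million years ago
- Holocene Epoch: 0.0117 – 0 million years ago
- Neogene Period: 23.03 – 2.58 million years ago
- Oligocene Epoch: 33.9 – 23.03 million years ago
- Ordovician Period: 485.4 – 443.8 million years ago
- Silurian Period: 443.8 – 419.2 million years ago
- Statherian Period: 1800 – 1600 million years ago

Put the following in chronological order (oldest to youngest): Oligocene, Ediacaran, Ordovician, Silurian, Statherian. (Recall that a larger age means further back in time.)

Statherian → Ediacaran → Ordovician → Silurian → Oligocene

Read off each span (Ma): Oligocene 33.9–23.03; Ediacaran 635–538.8; Ordovician 485.4–443.8; Silurian 443.8–419.2; Statherian 1800–1600.
Larger Ma is older, so oldest→youngest is Statherian, Ediacaran, Ordovician, Silurian, Oligocene.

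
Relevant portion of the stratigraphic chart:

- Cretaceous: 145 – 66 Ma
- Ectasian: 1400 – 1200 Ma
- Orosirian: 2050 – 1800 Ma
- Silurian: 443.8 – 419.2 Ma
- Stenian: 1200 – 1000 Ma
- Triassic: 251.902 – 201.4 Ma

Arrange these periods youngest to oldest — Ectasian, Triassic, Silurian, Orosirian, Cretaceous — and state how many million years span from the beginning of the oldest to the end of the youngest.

Cretaceous, Triassic, Silurian, Ectasian, Orosirian; total span 1984 Myr

From the excerpt: Ectasian 1400–1200; Triassic 251.902–201.4; Silurian 443.8–419.2; Orosirian 2050–1800; Cretaceous 145–66 (Ma).
Larger Ma is earlier, so the oldest is Orosirian and the youngest is Cretaceous; youngest to oldest: Cretaceous, Triassic, Silurian, Ectasian, Orosirian.
Oldest start 2050 minus youngest end 66 gives 1984 Myr overall.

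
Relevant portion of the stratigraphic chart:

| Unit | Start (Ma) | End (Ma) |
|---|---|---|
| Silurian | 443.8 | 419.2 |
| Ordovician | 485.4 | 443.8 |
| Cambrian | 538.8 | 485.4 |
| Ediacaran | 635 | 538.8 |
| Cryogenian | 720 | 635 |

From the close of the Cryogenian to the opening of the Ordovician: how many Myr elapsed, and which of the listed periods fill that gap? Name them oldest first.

149.6 million years; Ediacaran, Cambrian

End of Cryogenian = 635 Ma; start of Ordovician = 485.4 Ma.
Gap = 635 − 485.4 = 149.6 Myr.
Periods wholly inside 635–485.4 Ma: Ediacaran (635–538.8), Cambrian (538.8–485.4).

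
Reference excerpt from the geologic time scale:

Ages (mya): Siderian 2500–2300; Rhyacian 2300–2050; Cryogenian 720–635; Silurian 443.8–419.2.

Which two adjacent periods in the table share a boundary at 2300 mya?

The Siderian ends at 2300 mya and the Rhyacian begins at 2300 mya, so they share that boundary.

Siderian and Rhyacian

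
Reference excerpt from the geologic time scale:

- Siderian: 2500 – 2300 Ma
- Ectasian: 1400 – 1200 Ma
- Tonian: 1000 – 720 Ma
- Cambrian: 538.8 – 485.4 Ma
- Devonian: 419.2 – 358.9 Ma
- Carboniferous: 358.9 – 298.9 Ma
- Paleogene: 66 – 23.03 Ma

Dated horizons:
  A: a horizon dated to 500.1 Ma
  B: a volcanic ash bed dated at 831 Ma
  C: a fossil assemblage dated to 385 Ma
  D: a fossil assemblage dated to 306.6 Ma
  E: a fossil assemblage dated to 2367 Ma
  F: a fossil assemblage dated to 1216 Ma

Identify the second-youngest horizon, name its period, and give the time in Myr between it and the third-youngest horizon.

Sorted youngest-first by Ma: D (306.6), C (385), A (500.1), B (831), F (1216), E (2367).
The second youngest is C at 385 Ma, which lies in 419.2–358.9 Ma: the Devonian.
The third youngest is A at 500.1 Ma; separation = |385 − 500.1| = 115.1 Myr.

C, in the Devonian; 115.1 million years to A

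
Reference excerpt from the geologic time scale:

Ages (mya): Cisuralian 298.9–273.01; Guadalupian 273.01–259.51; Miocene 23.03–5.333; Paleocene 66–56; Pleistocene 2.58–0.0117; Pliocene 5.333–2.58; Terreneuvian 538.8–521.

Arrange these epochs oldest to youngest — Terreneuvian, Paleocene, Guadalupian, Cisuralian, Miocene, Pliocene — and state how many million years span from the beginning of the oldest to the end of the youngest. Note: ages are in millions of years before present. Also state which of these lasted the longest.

Terreneuvian → Cisuralian → Guadalupian → Paleocene → Miocene → Pliocene; total span 536.22 Myr; longest is Cisuralian

From the excerpt: Terreneuvian 538.8–521; Paleocene 66–56; Guadalupian 273.01–259.51; Cisuralian 298.9–273.01; Miocene 23.03–5.333; Pliocene 5.333–2.58 (Ma).
Larger Ma is earlier, so the oldest is Terreneuvian and the youngest is Pliocene; oldest to youngest: Terreneuvian, Cisuralian, Guadalupian, Paleocene, Miocene, Pliocene.
Oldest start 538.8 minus youngest end 2.58 gives 536.22 Myr overall.
Individual lengths (start − end): Cisuralian 25.89; Paleocene 10; Terreneuvian 17.8; Guadalupian 13.5; Miocene 17.697; Pliocene 2.753. The largest is Cisuralian at 25.89 Myr.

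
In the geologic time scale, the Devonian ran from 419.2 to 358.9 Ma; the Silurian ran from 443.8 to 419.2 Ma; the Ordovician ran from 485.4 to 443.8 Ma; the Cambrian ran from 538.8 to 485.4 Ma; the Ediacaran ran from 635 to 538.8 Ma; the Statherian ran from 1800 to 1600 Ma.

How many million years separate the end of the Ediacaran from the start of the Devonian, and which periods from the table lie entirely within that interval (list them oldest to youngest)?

End of Ediacaran = 538.8 Ma; start of Devonian = 419.2 Ma.
Gap = 538.8 − 419.2 = 119.6 Myr.
Periods wholly inside 538.8–419.2 Ma: Cambrian (538.8–485.4), Ordovician (485.4–443.8), Silurian (443.8–419.2).

119.6 million years; Cambrian, Ordovician, Silurian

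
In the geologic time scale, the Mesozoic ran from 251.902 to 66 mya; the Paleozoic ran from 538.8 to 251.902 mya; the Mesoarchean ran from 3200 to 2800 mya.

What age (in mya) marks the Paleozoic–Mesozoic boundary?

The Paleozoic ends and the Mesozoic begins at 251.902 mya.

251.902 mya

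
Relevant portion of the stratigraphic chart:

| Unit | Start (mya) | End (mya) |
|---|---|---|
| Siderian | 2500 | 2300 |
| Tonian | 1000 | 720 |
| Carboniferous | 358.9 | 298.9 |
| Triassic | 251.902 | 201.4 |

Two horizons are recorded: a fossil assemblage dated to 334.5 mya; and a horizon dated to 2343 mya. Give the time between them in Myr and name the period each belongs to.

Elapsed time: 2343 − 334.5 = 2008.5 Myr.
334.5 Ma lies within 358.9–298.9 Ma: Carboniferous.
2343 Ma lies within 2500–2300 Ma: Siderian.

2008.5 million years apart; the first in the Carboniferous, the second in the Siderian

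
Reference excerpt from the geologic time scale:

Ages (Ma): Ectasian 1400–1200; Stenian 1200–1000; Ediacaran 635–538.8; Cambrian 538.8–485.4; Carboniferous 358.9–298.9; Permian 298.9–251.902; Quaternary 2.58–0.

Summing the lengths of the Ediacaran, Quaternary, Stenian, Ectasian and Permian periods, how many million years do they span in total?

545.778 million years

Duration is start − end for each: (635 − 538.8) + (2.58 − 0) + (1200 − 1000) + (1400 − 1200) + (298.9 − 251.902).
That is 96.2 + 2.58 + 200 + 200 + 46.998, which totals 545.778 million years.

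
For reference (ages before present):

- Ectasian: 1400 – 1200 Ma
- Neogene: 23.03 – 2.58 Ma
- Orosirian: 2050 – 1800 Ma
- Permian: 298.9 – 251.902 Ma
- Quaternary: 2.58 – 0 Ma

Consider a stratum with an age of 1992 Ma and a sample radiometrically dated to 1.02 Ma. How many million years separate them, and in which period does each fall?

1990.98 million years apart; the first in the Orosirian, the second in the Quaternary

Elapsed time: 1992 − 1.02 = 1990.98 Myr.
1992 Ma lies within 2050–1800 Ma: Orosirian.
1.02 Ma lies within 2.58–0 Ma: Quaternary.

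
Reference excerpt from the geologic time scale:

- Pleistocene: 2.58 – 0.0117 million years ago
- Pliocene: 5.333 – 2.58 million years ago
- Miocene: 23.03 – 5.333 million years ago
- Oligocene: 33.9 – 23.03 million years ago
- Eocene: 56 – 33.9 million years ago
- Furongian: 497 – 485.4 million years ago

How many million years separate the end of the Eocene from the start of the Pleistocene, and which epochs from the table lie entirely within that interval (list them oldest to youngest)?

31.32 million years; Oligocene, Miocene, Pliocene

The Eocene closes at 33.9 Ma and the Pleistocene opens at 2.58 Ma, so the interval is 33.9 − 2.58 = 31.32 Myr.
An epoch fits inside if it starts at or after 33.9 Ma and ends at or before 2.58 Ma; oldest first that gives Oligocene, Miocene, Pliocene.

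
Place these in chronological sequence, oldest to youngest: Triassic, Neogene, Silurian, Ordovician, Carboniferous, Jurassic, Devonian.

Ordovician → Silurian → Devonian → Carboniferous → Triassic → Jurassic → Neogene

Group by era (each group listed oldest first) — Paleozoic: Ordovician, Silurian, Devonian, Carboniferous; Mesozoic: Triassic, Jurassic; Cenozoic: Neogene. The eras run Paleozoic → Mesozoic → Cenozoic. Concatenating the groups in that era order gives oldest to youngest directly.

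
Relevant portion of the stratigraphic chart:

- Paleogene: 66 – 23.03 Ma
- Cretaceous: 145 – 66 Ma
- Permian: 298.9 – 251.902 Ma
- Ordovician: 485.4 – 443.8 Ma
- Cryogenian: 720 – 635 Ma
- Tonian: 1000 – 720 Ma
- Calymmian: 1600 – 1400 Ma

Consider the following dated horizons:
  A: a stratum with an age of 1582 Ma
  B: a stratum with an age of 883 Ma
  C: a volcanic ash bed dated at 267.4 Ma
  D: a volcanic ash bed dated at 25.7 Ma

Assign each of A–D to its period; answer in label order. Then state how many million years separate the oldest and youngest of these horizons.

A: 1582 Ma lies in 1600–1400 Ma, so Calymmian.
B: 883 Ma lies in 1000–720 Ma, so Tonian.
C: 267.4 Ma lies in 298.9–251.902 Ma, so Permian.
D: 25.7 Ma lies in 66–23.03 Ma, so Paleogene.
Oldest = 1582 Ma, youngest = 25.7 Ma → span 1556.3 Myr.

A — Calymmian; B — Tonian; C — Permian; D — Paleogene; span 1556.3 million years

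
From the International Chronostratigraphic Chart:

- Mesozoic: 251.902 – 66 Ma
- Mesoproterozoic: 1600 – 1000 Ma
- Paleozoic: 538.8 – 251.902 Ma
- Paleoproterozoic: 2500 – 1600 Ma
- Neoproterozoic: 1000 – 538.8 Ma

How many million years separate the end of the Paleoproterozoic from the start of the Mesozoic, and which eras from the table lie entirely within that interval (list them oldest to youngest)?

1348.098 million years; Mesoproterozoic, Neoproterozoic, Paleozoic

The Paleoproterozoic closes at 1600 Ma and the Mesozoic opens at 251.902 Ma, so the interval is 1600 − 251.902 = 1348.098 Myr.
An era fits inside if it starts at or after 1600 Ma and ends at or before 251.902 Ma; oldest first that gives Mesoproterozoic, Neoproterozoic, Paleozoic.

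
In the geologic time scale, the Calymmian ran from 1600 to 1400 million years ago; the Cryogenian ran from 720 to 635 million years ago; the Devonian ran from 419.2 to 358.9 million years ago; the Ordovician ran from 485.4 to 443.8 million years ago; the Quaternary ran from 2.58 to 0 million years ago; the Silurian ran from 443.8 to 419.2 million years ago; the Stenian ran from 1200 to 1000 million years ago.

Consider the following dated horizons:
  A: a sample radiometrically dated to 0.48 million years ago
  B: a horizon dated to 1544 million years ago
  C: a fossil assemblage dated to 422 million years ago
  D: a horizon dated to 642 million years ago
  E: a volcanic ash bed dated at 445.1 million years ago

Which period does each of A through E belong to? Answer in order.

A — Quaternary; B — Calymmian; C — Silurian; D — Cryogenian; E — Ordovician

A: 0.48 Ma lies in 2.58–0 Ma, so Quaternary.
B: 1544 Ma lies in 1600–1400 Ma, so Calymmian.
C: 422 Ma lies in 443.8–419.2 Ma, so Silurian.
D: 642 Ma lies in 720–635 Ma, so Cryogenian.
E: 445.1 Ma lies in 485.4–443.8 Ma, so Ordovician.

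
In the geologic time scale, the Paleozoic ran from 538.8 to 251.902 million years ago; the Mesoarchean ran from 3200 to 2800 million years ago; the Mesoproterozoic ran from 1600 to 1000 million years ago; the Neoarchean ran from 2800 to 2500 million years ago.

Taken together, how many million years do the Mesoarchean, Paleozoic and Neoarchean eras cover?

Duration is start − end for each: (3200 − 2800) + (538.8 − 251.902) + (2800 − 2500).
That is 400 + 286.898 + 300, which totals 986.898 million years.

986.898 million years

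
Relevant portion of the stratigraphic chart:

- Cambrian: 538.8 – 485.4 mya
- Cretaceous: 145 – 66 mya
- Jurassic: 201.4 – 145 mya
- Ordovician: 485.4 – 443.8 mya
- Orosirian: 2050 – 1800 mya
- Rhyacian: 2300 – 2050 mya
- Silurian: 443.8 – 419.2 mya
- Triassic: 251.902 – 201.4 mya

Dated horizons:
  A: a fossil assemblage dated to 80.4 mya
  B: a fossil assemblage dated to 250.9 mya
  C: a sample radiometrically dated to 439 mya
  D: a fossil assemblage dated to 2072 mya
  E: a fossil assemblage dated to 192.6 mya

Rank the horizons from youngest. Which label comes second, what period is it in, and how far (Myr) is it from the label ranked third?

E, in the Jurassic; 58.3 million years to B

Smaller Ma means younger, so youngest first: A 80.4 < E 192.6 < B 250.9 < C 439 < D 2072.
Counting 2 along gives E (192.6 Ma); the excerpt puts that inside the Jurassic, 201.4–145 Ma.
Next in line is B (250.9 Ma), and 250.9 − 192.6 = 58.3 Myr.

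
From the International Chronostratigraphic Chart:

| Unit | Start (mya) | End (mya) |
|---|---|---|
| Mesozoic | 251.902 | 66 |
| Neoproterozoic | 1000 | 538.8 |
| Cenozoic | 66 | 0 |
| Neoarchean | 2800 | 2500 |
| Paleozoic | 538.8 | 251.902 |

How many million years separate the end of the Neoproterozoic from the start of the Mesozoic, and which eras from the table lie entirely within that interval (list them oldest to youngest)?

286.898 million years; Paleozoic

End of Neoproterozoic = 538.8 Ma; start of Mesozoic = 251.902 Ma.
Gap = 538.8 − 251.902 = 286.898 Myr.
Eras wholly inside 538.8–251.902 Ma: Paleozoic (538.8–251.902).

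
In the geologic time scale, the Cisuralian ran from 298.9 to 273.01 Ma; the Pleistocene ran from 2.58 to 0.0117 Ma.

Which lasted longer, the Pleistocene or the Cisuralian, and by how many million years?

Pleistocene: 2.58 − 0.0117 = 2.5683 Myr.
Cisuralian: 298.9 − 273.01 = 25.89 Myr.
Difference: 25.89 − 2.5683 = 23.3217 Myr, so the Cisuralian was longer.

Cisuralian, by 23.3217 million years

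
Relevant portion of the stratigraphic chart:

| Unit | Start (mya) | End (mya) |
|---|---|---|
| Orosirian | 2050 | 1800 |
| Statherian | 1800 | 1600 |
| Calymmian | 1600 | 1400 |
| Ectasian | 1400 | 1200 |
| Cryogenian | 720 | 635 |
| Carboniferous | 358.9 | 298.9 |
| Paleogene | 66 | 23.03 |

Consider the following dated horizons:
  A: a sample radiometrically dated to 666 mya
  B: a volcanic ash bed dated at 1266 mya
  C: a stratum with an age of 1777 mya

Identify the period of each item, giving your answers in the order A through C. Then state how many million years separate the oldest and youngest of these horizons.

Match each age against the start–end ranges in the excerpt: A = 666 Ma → Cryogenian (720–635); B = 1266 Ma → Ectasian (1400–1200); C = 1777 Ma → Statherian (1800–1600).
The largest age is 1777 Ma and the smallest is 666 Ma; their difference is 1111 Myr.

A — Cryogenian; B — Ectasian; C — Statherian; span 1111 million years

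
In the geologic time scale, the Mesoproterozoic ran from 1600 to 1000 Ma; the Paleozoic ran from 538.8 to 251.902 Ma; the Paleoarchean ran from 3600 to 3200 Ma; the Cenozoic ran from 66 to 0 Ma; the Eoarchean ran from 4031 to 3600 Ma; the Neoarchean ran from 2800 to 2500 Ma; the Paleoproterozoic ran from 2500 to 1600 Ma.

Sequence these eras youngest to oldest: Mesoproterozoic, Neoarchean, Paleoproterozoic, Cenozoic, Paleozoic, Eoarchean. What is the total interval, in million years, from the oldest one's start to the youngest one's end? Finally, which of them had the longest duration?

Cenozoic → Paleozoic → Mesoproterozoic → Paleoproterozoic → Neoarchean → Eoarchean; total span 4031 Myr; longest is Paleoproterozoic

From the excerpt: Mesoproterozoic 1600–1000; Neoarchean 2800–2500; Paleoproterozoic 2500–1600; Cenozoic 66–0; Paleozoic 538.8–251.902; Eoarchean 4031–3600 (Ma).
Larger Ma is earlier, so the oldest is Eoarchean and the youngest is Cenozoic; youngest to oldest: Cenozoic, Paleozoic, Mesoproterozoic, Paleoproterozoic, Neoarchean, Eoarchean.
Oldest start 4031 minus youngest end 0 gives 4031 Myr overall.
Individual lengths (start − end): Neoarchean 300; Paleoproterozoic 900; Eoarchean 431; Cenozoic 66; Paleozoic 286.898; Mesoproterozoic 600. The largest is Paleoproterozoic at 900 Myr.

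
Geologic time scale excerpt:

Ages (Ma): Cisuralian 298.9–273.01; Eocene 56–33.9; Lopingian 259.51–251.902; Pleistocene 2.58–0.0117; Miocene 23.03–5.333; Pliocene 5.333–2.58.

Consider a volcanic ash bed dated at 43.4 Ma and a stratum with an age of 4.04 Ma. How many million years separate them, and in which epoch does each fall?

39.36 million years apart; the first in the Eocene, the second in the Pliocene

Elapsed time: 43.4 − 4.04 = 39.36 Myr.
43.4 Ma lies within 56–33.9 Ma: Eocene.
4.04 Ma lies within 5.333–2.58 Ma: Pliocene.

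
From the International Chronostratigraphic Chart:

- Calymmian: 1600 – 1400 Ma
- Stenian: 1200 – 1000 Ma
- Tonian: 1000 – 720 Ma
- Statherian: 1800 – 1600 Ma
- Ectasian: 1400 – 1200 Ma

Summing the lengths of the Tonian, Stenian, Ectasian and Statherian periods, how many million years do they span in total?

Duration is start − end for each: (1000 − 720) + (1200 − 1000) + (1400 − 1200) + (1800 − 1600).
That is 280 + 200 + 200 + 200, which totals 880 million years.

880 million years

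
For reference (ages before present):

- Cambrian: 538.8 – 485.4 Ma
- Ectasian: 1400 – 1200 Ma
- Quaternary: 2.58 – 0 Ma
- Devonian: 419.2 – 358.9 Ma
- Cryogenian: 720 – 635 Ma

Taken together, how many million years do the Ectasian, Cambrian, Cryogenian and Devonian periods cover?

Each duration: Ectasian = 200; Cambrian = 53.4; Cryogenian = 85; Devonian = 60.3.
Sum: 200 + 53.4 + 85 + 60.3 = 398.7 Myr.

398.7 million years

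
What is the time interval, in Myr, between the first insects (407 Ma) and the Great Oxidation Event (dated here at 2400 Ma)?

1993 million years

2400 − 407 = 1993 million years.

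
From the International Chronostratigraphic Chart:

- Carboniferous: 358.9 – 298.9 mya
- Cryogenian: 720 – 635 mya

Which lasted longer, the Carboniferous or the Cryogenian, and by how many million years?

Carboniferous: 358.9 − 298.9 = 60 Myr.
Cryogenian: 720 − 635 = 85 Myr.
Difference: 85 − 60 = 25 Myr, so the Cryogenian was longer.

Cryogenian, by 25 million years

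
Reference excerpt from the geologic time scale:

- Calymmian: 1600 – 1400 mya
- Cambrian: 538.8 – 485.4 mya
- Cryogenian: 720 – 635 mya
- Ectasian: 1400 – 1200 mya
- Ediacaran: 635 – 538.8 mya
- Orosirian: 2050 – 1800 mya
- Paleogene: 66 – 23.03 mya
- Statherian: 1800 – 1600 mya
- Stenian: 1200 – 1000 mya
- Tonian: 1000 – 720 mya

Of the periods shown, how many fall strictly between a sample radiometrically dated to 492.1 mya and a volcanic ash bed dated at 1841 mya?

1841 Ma sits inside the Orosirian (2050–1800) and 492.1 Ma inside the Cambrian (538.8–485.4); neither of those is wholly between the two dates.
The listed periods lying completely between them are Statherian, Calymmian, Ectasian, Stenian, Tonian, Cryogenian, Ediacaran — 7 in all.

7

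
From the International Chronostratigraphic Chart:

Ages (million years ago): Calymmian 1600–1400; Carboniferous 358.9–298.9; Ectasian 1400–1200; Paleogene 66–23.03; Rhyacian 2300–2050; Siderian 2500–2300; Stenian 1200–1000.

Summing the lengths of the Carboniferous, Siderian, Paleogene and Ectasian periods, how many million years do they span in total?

502.97 million years

Each duration: Carboniferous = 60; Siderian = 200; Paleogene = 42.97; Ectasian = 200.
Sum: 60 + 200 + 42.97 + 200 = 502.97 Myr.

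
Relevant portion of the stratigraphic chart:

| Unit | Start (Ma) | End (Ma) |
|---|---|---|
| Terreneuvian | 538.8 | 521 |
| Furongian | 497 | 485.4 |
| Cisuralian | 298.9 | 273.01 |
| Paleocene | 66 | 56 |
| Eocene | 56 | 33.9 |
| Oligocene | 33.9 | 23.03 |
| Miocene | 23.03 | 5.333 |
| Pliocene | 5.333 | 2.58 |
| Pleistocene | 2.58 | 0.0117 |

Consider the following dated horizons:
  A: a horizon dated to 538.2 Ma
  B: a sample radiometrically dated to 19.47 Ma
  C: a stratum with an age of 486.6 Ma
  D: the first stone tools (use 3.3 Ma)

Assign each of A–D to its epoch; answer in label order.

A — Terreneuvian; B — Miocene; C — Furongian; D — Pliocene

Match each age against the start–end ranges in the excerpt: A = 538.2 Ma → Terreneuvian (538.8–521); B = 19.47 Ma → Miocene (23.03–5.333); C = 486.6 Ma → Furongian (497–485.4); D = 3.3 Ma → Pliocene (5.333–2.58).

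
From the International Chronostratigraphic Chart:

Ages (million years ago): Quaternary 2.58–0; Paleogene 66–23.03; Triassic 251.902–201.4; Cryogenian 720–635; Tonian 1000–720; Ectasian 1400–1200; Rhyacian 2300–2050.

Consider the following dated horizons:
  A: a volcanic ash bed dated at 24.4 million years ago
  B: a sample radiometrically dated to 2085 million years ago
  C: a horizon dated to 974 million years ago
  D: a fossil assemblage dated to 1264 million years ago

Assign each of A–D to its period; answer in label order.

A: 24.4 Ma lies in 66–23.03 Ma, so Paleogene.
B: 2085 Ma lies in 2300–2050 Ma, so Rhyacian.
C: 974 Ma lies in 1000–720 Ma, so Tonian.
D: 1264 Ma lies in 1400–1200 Ma, so Ectasian.

A — Paleogene; B — Rhyacian; C — Tonian; D — Ectasian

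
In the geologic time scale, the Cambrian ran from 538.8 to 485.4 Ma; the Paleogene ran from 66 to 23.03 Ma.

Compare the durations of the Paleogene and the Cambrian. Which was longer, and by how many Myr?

Cambrian, by 10.43 million years

Paleogene: 66 − 23.03 = 42.97 Myr.
Cambrian: 538.8 − 485.4 = 53.4 Myr.
Difference: 53.4 − 42.97 = 10.43 Myr, so the Cambrian was longer.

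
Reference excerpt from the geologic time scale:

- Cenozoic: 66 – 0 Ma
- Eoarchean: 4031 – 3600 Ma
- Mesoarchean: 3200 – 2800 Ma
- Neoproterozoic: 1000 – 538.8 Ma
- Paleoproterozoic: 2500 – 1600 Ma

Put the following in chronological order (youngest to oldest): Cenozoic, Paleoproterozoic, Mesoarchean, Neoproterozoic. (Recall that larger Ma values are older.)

The oldest of these is Mesoarchean (starts 3200 Ma) and the youngest is Cenozoic (ends 0 Ma).
In between, by decreasing start age: Paleoproterozoic (2500), Neoproterozoic (1000).
Listing youngest first means reversing that sequence.

Cenozoic, Neoproterozoic, Paleoproterozoic, Mesoarchean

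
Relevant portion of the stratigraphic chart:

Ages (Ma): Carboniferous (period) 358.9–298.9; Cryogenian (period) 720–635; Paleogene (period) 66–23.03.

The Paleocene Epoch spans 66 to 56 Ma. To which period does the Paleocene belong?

The Paleocene (66–56 Ma) lies entirely within 66–23.03 Ma, the Paleogene Period.

Paleogene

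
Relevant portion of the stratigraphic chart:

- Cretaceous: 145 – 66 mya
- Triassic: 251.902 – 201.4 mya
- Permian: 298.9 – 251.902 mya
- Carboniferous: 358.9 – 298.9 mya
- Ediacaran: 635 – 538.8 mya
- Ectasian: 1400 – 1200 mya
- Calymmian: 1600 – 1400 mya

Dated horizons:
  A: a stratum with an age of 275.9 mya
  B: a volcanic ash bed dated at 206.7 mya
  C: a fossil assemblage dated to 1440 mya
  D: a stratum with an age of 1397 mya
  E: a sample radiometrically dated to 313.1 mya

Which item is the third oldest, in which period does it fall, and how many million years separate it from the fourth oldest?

Sorted oldest-first by Ma: C (1440), D (1397), E (313.1), A (275.9), B (206.7).
The third oldest is E at 313.1 Ma, which lies in 358.9–298.9 Ma: the Carboniferous.
The fourth oldest is A at 275.9 Ma; separation = |313.1 − 275.9| = 37.2 Myr.

E, in the Carboniferous; 37.2 million years to A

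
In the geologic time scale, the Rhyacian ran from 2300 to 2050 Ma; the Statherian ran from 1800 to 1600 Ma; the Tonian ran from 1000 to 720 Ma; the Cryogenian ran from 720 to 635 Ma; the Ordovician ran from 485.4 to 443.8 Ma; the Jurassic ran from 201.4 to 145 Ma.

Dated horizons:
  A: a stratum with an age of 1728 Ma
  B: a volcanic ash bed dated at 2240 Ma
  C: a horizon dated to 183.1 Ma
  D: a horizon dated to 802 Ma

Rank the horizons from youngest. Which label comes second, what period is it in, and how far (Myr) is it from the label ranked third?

D, in the Tonian; 926 million years to A

Smaller Ma means younger, so youngest first: C 183.1 < D 802 < A 1728 < B 2240.
Counting 2 along gives D (802 Ma); the excerpt puts that inside the Tonian, 1000–720 Ma.
Next in line is A (1728 Ma), and 1728 − 802 = 926 Myr.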